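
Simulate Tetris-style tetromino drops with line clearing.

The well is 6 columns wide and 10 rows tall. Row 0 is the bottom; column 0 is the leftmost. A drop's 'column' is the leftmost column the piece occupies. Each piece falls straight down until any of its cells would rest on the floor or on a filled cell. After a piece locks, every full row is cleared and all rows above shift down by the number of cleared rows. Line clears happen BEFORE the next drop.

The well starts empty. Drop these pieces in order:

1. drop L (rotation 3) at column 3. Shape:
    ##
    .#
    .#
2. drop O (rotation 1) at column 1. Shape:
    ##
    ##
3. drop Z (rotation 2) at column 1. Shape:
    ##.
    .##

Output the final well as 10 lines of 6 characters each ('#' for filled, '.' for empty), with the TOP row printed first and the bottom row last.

Drop 1: L rot3 at col 3 lands with bottom-row=0; cleared 0 line(s) (total 0); column heights now [0 0 0 3 3 0], max=3
Drop 2: O rot1 at col 1 lands with bottom-row=0; cleared 0 line(s) (total 0); column heights now [0 2 2 3 3 0], max=3
Drop 3: Z rot2 at col 1 lands with bottom-row=3; cleared 0 line(s) (total 0); column heights now [0 5 5 4 3 0], max=5

Answer: ......
......
......
......
......
.##...
..##..
...##.
.##.#.
.##.#.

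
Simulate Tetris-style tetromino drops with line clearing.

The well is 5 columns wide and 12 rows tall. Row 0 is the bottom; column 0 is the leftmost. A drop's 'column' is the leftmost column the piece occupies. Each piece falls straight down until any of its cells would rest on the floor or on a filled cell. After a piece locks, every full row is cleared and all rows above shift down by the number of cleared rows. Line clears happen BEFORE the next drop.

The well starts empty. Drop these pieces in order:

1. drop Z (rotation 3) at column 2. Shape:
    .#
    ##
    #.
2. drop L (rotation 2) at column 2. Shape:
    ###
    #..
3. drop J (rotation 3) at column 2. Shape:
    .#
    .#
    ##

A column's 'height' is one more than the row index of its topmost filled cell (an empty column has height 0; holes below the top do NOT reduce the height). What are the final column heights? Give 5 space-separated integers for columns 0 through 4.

Drop 1: Z rot3 at col 2 lands with bottom-row=0; cleared 0 line(s) (total 0); column heights now [0 0 2 3 0], max=3
Drop 2: L rot2 at col 2 lands with bottom-row=2; cleared 0 line(s) (total 0); column heights now [0 0 4 4 4], max=4
Drop 3: J rot3 at col 2 lands with bottom-row=4; cleared 0 line(s) (total 0); column heights now [0 0 5 7 4], max=7

Answer: 0 0 5 7 4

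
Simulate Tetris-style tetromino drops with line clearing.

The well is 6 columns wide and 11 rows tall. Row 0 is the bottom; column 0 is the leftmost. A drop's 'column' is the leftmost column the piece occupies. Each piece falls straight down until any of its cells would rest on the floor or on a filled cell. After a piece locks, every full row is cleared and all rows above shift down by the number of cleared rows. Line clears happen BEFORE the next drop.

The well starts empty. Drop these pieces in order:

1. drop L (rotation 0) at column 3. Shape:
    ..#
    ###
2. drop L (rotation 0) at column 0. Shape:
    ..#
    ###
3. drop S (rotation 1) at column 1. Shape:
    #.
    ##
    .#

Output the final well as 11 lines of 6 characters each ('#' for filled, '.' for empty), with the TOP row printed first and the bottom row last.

Answer: ......
......
......
......
......
......
......
.#....
.##...
..#...
..#..#

Derivation:
Drop 1: L rot0 at col 3 lands with bottom-row=0; cleared 0 line(s) (total 0); column heights now [0 0 0 1 1 2], max=2
Drop 2: L rot0 at col 0 lands with bottom-row=0; cleared 1 line(s) (total 1); column heights now [0 0 1 0 0 1], max=1
Drop 3: S rot1 at col 1 lands with bottom-row=1; cleared 0 line(s) (total 1); column heights now [0 4 3 0 0 1], max=4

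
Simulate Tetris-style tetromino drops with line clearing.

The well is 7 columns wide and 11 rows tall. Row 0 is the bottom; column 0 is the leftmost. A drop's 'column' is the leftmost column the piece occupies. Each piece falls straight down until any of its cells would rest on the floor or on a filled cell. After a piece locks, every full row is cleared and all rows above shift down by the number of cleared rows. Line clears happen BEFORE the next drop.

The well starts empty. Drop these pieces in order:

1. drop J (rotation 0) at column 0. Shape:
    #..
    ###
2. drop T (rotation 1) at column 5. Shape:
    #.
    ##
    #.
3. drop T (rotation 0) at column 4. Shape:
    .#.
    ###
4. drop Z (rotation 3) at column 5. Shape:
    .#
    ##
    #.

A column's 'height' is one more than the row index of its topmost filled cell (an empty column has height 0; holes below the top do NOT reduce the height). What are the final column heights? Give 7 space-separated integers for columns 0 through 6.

Drop 1: J rot0 at col 0 lands with bottom-row=0; cleared 0 line(s) (total 0); column heights now [2 1 1 0 0 0 0], max=2
Drop 2: T rot1 at col 5 lands with bottom-row=0; cleared 0 line(s) (total 0); column heights now [2 1 1 0 0 3 2], max=3
Drop 3: T rot0 at col 4 lands with bottom-row=3; cleared 0 line(s) (total 0); column heights now [2 1 1 0 4 5 4], max=5
Drop 4: Z rot3 at col 5 lands with bottom-row=5; cleared 0 line(s) (total 0); column heights now [2 1 1 0 4 7 8], max=8

Answer: 2 1 1 0 4 7 8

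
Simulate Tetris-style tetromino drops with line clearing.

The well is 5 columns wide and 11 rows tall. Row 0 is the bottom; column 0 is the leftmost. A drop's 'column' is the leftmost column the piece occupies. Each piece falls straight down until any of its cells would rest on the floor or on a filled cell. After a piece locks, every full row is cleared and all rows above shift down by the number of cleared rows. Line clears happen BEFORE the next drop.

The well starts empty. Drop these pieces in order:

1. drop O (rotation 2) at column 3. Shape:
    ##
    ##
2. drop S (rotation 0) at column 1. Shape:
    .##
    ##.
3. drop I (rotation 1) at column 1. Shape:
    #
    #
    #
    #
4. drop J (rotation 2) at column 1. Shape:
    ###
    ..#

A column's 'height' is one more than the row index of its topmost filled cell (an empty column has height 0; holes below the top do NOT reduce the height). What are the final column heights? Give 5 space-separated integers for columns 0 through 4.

Drop 1: O rot2 at col 3 lands with bottom-row=0; cleared 0 line(s) (total 0); column heights now [0 0 0 2 2], max=2
Drop 2: S rot0 at col 1 lands with bottom-row=1; cleared 0 line(s) (total 0); column heights now [0 2 3 3 2], max=3
Drop 3: I rot1 at col 1 lands with bottom-row=2; cleared 0 line(s) (total 0); column heights now [0 6 3 3 2], max=6
Drop 4: J rot2 at col 1 lands with bottom-row=5; cleared 0 line(s) (total 0); column heights now [0 7 7 7 2], max=7

Answer: 0 7 7 7 2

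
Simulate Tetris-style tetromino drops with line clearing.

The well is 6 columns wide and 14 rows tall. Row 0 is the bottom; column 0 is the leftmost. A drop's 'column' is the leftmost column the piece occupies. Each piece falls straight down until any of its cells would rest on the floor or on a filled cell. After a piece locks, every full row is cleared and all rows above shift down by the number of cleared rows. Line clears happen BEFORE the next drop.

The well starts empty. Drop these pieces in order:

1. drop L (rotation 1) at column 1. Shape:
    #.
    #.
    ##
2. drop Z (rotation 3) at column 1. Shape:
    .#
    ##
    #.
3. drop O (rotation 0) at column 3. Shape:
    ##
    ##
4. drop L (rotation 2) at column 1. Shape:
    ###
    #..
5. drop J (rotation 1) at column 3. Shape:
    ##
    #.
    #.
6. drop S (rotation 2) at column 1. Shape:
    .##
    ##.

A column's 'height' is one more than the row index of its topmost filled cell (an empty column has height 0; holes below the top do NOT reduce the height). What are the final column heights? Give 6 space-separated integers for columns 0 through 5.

Drop 1: L rot1 at col 1 lands with bottom-row=0; cleared 0 line(s) (total 0); column heights now [0 3 1 0 0 0], max=3
Drop 2: Z rot3 at col 1 lands with bottom-row=3; cleared 0 line(s) (total 0); column heights now [0 5 6 0 0 0], max=6
Drop 3: O rot0 at col 3 lands with bottom-row=0; cleared 0 line(s) (total 0); column heights now [0 5 6 2 2 0], max=6
Drop 4: L rot2 at col 1 lands with bottom-row=5; cleared 0 line(s) (total 0); column heights now [0 7 7 7 2 0], max=7
Drop 5: J rot1 at col 3 lands with bottom-row=7; cleared 0 line(s) (total 0); column heights now [0 7 7 10 10 0], max=10
Drop 6: S rot2 at col 1 lands with bottom-row=9; cleared 0 line(s) (total 0); column heights now [0 10 11 11 10 0], max=11

Answer: 0 10 11 11 10 0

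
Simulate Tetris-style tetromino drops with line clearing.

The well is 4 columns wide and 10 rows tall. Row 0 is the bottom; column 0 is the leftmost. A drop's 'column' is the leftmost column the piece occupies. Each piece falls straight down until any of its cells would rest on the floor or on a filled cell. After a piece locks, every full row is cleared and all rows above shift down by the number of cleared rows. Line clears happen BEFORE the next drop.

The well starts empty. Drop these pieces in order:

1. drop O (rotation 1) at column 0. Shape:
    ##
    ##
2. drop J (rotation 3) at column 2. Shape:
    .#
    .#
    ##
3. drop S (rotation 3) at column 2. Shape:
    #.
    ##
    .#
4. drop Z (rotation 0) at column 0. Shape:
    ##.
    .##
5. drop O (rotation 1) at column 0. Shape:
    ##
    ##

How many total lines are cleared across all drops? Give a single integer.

Drop 1: O rot1 at col 0 lands with bottom-row=0; cleared 0 line(s) (total 0); column heights now [2 2 0 0], max=2
Drop 2: J rot3 at col 2 lands with bottom-row=0; cleared 1 line(s) (total 1); column heights now [1 1 0 2], max=2
Drop 3: S rot3 at col 2 lands with bottom-row=2; cleared 0 line(s) (total 1); column heights now [1 1 5 4], max=5
Drop 4: Z rot0 at col 0 lands with bottom-row=5; cleared 0 line(s) (total 1); column heights now [7 7 6 4], max=7
Drop 5: O rot1 at col 0 lands with bottom-row=7; cleared 0 line(s) (total 1); column heights now [9 9 6 4], max=9

Answer: 1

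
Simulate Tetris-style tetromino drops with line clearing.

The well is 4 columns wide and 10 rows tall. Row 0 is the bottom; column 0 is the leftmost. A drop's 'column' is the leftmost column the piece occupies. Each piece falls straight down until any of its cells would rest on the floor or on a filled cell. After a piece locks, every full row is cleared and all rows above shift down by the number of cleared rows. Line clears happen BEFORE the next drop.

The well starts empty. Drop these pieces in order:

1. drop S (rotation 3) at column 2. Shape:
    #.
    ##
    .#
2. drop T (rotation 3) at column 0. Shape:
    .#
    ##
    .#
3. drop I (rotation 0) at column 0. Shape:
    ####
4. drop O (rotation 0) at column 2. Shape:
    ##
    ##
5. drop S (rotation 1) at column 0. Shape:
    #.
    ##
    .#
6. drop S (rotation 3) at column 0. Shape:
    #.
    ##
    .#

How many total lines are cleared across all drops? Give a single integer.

Drop 1: S rot3 at col 2 lands with bottom-row=0; cleared 0 line(s) (total 0); column heights now [0 0 3 2], max=3
Drop 2: T rot3 at col 0 lands with bottom-row=0; cleared 1 line(s) (total 1); column heights now [0 2 2 1], max=2
Drop 3: I rot0 at col 0 lands with bottom-row=2; cleared 1 line(s) (total 2); column heights now [0 2 2 1], max=2
Drop 4: O rot0 at col 2 lands with bottom-row=2; cleared 0 line(s) (total 2); column heights now [0 2 4 4], max=4
Drop 5: S rot1 at col 0 lands with bottom-row=2; cleared 1 line(s) (total 3); column heights now [4 3 3 3], max=4
Drop 6: S rot3 at col 0 lands with bottom-row=3; cleared 0 line(s) (total 3); column heights now [6 5 3 3], max=6

Answer: 3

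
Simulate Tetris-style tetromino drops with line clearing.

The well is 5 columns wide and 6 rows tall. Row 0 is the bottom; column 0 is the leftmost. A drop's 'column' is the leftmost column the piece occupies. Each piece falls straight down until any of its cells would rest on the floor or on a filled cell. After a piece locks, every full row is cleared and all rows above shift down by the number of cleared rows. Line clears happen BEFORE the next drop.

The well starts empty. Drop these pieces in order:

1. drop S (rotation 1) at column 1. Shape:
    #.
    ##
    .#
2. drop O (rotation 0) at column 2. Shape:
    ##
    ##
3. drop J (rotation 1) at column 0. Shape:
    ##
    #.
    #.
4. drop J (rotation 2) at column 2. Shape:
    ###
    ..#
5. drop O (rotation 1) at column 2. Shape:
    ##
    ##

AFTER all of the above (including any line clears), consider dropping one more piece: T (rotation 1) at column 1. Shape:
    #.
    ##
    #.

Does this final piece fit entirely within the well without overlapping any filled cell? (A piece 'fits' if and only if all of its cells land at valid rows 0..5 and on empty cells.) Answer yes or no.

Answer: no

Derivation:
Drop 1: S rot1 at col 1 lands with bottom-row=0; cleared 0 line(s) (total 0); column heights now [0 3 2 0 0], max=3
Drop 2: O rot0 at col 2 lands with bottom-row=2; cleared 0 line(s) (total 0); column heights now [0 3 4 4 0], max=4
Drop 3: J rot1 at col 0 lands with bottom-row=1; cleared 0 line(s) (total 0); column heights now [4 4 4 4 0], max=4
Drop 4: J rot2 at col 2 lands with bottom-row=3; cleared 1 line(s) (total 1); column heights now [3 3 4 4 4], max=4
Drop 5: O rot1 at col 2 lands with bottom-row=4; cleared 0 line(s) (total 1); column heights now [3 3 6 6 4], max=6
Test piece T rot1 at col 1 (width 2): heights before test = [3 3 6 6 4]; fits = False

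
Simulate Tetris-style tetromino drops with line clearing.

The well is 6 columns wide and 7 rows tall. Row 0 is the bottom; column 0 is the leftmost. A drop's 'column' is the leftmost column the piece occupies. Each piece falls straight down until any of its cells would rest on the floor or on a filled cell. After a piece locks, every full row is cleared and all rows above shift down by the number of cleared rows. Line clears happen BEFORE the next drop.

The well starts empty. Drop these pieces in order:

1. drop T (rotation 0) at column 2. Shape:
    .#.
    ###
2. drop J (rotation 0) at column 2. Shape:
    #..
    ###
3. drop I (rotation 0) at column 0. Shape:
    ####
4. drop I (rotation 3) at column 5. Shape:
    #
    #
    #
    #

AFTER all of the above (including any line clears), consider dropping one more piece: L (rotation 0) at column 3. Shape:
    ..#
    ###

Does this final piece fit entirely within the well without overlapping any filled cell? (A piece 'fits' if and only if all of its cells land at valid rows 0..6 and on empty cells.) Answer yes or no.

Answer: yes

Derivation:
Drop 1: T rot0 at col 2 lands with bottom-row=0; cleared 0 line(s) (total 0); column heights now [0 0 1 2 1 0], max=2
Drop 2: J rot0 at col 2 lands with bottom-row=2; cleared 0 line(s) (total 0); column heights now [0 0 4 3 3 0], max=4
Drop 3: I rot0 at col 0 lands with bottom-row=4; cleared 0 line(s) (total 0); column heights now [5 5 5 5 3 0], max=5
Drop 4: I rot3 at col 5 lands with bottom-row=0; cleared 0 line(s) (total 0); column heights now [5 5 5 5 3 4], max=5
Test piece L rot0 at col 3 (width 3): heights before test = [5 5 5 5 3 4]; fits = True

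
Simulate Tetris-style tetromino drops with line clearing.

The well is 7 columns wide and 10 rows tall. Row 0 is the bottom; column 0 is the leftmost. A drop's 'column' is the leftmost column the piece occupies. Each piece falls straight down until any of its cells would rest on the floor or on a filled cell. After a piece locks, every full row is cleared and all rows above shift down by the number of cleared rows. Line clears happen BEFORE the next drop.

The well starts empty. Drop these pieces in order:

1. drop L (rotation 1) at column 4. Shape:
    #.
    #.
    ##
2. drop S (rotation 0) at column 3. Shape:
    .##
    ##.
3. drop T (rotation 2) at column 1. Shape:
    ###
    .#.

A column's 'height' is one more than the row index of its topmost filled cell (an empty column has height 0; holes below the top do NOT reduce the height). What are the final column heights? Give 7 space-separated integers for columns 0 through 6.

Drop 1: L rot1 at col 4 lands with bottom-row=0; cleared 0 line(s) (total 0); column heights now [0 0 0 0 3 1 0], max=3
Drop 2: S rot0 at col 3 lands with bottom-row=3; cleared 0 line(s) (total 0); column heights now [0 0 0 4 5 5 0], max=5
Drop 3: T rot2 at col 1 lands with bottom-row=3; cleared 0 line(s) (total 0); column heights now [0 5 5 5 5 5 0], max=5

Answer: 0 5 5 5 5 5 0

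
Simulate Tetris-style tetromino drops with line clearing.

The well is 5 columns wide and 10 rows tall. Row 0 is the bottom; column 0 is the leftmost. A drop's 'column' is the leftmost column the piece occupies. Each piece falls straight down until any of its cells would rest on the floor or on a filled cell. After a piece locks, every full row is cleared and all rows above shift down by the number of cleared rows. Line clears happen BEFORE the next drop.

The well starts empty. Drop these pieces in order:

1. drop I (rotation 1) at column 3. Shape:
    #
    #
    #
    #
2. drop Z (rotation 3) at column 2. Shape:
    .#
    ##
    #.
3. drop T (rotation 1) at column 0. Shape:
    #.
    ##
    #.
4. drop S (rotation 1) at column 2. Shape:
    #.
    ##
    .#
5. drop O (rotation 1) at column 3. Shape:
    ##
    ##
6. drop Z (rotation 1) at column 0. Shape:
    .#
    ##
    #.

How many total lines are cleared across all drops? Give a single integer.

Drop 1: I rot1 at col 3 lands with bottom-row=0; cleared 0 line(s) (total 0); column heights now [0 0 0 4 0], max=4
Drop 2: Z rot3 at col 2 lands with bottom-row=3; cleared 0 line(s) (total 0); column heights now [0 0 5 6 0], max=6
Drop 3: T rot1 at col 0 lands with bottom-row=0; cleared 0 line(s) (total 0); column heights now [3 2 5 6 0], max=6
Drop 4: S rot1 at col 2 lands with bottom-row=6; cleared 0 line(s) (total 0); column heights now [3 2 9 8 0], max=9
Drop 5: O rot1 at col 3 lands with bottom-row=8; cleared 0 line(s) (total 0); column heights now [3 2 9 10 10], max=10
Drop 6: Z rot1 at col 0 lands with bottom-row=3; cleared 0 line(s) (total 0); column heights now [5 6 9 10 10], max=10

Answer: 0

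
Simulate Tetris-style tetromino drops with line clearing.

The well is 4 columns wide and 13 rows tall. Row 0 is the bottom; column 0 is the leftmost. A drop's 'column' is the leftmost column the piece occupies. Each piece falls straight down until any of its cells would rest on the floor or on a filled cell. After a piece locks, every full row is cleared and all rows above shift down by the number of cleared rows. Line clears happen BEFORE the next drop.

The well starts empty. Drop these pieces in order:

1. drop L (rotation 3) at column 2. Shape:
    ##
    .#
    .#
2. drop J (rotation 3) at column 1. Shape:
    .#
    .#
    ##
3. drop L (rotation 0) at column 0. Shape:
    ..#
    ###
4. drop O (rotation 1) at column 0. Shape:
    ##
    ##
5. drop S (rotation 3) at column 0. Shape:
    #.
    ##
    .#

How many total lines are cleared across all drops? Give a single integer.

Drop 1: L rot3 at col 2 lands with bottom-row=0; cleared 0 line(s) (total 0); column heights now [0 0 3 3], max=3
Drop 2: J rot3 at col 1 lands with bottom-row=3; cleared 0 line(s) (total 0); column heights now [0 4 6 3], max=6
Drop 3: L rot0 at col 0 lands with bottom-row=6; cleared 0 line(s) (total 0); column heights now [7 7 8 3], max=8
Drop 4: O rot1 at col 0 lands with bottom-row=7; cleared 0 line(s) (total 0); column heights now [9 9 8 3], max=9
Drop 5: S rot3 at col 0 lands with bottom-row=9; cleared 0 line(s) (total 0); column heights now [12 11 8 3], max=12

Answer: 0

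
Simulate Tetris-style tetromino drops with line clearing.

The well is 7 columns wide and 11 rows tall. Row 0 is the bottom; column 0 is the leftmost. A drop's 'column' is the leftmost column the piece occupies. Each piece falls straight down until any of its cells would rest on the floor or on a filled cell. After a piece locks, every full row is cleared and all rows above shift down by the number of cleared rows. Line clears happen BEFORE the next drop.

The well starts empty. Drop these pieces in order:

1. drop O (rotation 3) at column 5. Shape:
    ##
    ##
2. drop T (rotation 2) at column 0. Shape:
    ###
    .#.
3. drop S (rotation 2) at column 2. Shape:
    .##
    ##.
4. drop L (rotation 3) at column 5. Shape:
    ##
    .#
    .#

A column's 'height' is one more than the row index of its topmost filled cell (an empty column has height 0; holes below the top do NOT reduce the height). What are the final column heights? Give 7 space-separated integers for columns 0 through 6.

Drop 1: O rot3 at col 5 lands with bottom-row=0; cleared 0 line(s) (total 0); column heights now [0 0 0 0 0 2 2], max=2
Drop 2: T rot2 at col 0 lands with bottom-row=0; cleared 0 line(s) (total 0); column heights now [2 2 2 0 0 2 2], max=2
Drop 3: S rot2 at col 2 lands with bottom-row=2; cleared 0 line(s) (total 0); column heights now [2 2 3 4 4 2 2], max=4
Drop 4: L rot3 at col 5 lands with bottom-row=2; cleared 0 line(s) (total 0); column heights now [2 2 3 4 4 5 5], max=5

Answer: 2 2 3 4 4 5 5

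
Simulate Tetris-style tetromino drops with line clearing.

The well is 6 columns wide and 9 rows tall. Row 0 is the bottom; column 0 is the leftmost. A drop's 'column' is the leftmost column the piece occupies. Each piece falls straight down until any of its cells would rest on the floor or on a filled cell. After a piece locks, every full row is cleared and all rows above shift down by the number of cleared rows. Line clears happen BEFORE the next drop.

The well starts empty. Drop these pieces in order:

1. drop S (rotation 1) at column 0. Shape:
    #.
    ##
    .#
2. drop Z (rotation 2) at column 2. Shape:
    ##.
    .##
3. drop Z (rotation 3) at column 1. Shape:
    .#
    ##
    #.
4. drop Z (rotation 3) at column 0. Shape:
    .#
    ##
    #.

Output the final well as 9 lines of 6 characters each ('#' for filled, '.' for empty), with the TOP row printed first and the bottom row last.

Drop 1: S rot1 at col 0 lands with bottom-row=0; cleared 0 line(s) (total 0); column heights now [3 2 0 0 0 0], max=3
Drop 2: Z rot2 at col 2 lands with bottom-row=0; cleared 0 line(s) (total 0); column heights now [3 2 2 2 1 0], max=3
Drop 3: Z rot3 at col 1 lands with bottom-row=2; cleared 0 line(s) (total 0); column heights now [3 4 5 2 1 0], max=5
Drop 4: Z rot3 at col 0 lands with bottom-row=3; cleared 0 line(s) (total 0); column heights now [5 6 5 2 1 0], max=6

Answer: ......
......
......
.#....
###...
###...
##....
####..
.#.##.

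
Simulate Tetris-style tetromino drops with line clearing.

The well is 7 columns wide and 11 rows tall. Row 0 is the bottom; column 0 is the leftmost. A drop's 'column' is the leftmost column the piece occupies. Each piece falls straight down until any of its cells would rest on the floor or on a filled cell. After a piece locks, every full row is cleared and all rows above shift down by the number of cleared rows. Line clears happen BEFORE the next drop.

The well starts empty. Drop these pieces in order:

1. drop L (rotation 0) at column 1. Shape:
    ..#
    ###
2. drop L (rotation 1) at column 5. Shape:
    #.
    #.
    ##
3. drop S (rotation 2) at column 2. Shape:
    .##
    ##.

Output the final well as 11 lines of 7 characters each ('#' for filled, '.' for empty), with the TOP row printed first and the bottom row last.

Drop 1: L rot0 at col 1 lands with bottom-row=0; cleared 0 line(s) (total 0); column heights now [0 1 1 2 0 0 0], max=2
Drop 2: L rot1 at col 5 lands with bottom-row=0; cleared 0 line(s) (total 0); column heights now [0 1 1 2 0 3 1], max=3
Drop 3: S rot2 at col 2 lands with bottom-row=2; cleared 0 line(s) (total 0); column heights now [0 1 3 4 4 3 1], max=4

Answer: .......
.......
.......
.......
.......
.......
.......
...##..
..##.#.
...#.#.
.###.##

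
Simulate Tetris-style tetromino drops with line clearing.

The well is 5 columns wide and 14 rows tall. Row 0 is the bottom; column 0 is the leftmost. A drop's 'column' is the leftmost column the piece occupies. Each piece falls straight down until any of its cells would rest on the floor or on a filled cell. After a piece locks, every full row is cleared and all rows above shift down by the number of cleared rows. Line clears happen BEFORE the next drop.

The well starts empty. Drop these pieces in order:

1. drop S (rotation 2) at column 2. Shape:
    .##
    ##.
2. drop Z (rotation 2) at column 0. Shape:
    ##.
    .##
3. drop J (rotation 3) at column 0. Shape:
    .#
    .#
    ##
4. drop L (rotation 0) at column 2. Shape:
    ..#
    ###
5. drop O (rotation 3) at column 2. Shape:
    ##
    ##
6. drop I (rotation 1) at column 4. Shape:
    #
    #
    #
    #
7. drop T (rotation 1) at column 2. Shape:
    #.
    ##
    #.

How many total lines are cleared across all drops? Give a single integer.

Answer: 2

Derivation:
Drop 1: S rot2 at col 2 lands with bottom-row=0; cleared 0 line(s) (total 0); column heights now [0 0 1 2 2], max=2
Drop 2: Z rot2 at col 0 lands with bottom-row=1; cleared 0 line(s) (total 0); column heights now [3 3 2 2 2], max=3
Drop 3: J rot3 at col 0 lands with bottom-row=3; cleared 0 line(s) (total 0); column heights now [4 6 2 2 2], max=6
Drop 4: L rot0 at col 2 lands with bottom-row=2; cleared 1 line(s) (total 1); column heights now [3 5 2 2 3], max=5
Drop 5: O rot3 at col 2 lands with bottom-row=2; cleared 1 line(s) (total 2); column heights now [0 4 3 3 2], max=4
Drop 6: I rot1 at col 4 lands with bottom-row=2; cleared 0 line(s) (total 2); column heights now [0 4 3 3 6], max=6
Drop 7: T rot1 at col 2 lands with bottom-row=3; cleared 0 line(s) (total 2); column heights now [0 4 6 5 6], max=6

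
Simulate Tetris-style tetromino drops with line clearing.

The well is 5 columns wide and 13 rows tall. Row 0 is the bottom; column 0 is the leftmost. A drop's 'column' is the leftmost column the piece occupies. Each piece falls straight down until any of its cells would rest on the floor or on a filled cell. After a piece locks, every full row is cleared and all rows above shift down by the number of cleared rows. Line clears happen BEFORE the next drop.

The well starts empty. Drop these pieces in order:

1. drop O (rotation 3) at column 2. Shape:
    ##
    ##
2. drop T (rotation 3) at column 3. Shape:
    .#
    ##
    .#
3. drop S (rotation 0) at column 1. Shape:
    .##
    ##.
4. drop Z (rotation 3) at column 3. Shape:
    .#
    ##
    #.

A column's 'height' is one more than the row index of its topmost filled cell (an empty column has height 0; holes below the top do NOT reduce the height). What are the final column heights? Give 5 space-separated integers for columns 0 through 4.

Drop 1: O rot3 at col 2 lands with bottom-row=0; cleared 0 line(s) (total 0); column heights now [0 0 2 2 0], max=2
Drop 2: T rot3 at col 3 lands with bottom-row=1; cleared 0 line(s) (total 0); column heights now [0 0 2 3 4], max=4
Drop 3: S rot0 at col 1 lands with bottom-row=2; cleared 0 line(s) (total 0); column heights now [0 3 4 4 4], max=4
Drop 4: Z rot3 at col 3 lands with bottom-row=4; cleared 0 line(s) (total 0); column heights now [0 3 4 6 7], max=7

Answer: 0 3 4 6 7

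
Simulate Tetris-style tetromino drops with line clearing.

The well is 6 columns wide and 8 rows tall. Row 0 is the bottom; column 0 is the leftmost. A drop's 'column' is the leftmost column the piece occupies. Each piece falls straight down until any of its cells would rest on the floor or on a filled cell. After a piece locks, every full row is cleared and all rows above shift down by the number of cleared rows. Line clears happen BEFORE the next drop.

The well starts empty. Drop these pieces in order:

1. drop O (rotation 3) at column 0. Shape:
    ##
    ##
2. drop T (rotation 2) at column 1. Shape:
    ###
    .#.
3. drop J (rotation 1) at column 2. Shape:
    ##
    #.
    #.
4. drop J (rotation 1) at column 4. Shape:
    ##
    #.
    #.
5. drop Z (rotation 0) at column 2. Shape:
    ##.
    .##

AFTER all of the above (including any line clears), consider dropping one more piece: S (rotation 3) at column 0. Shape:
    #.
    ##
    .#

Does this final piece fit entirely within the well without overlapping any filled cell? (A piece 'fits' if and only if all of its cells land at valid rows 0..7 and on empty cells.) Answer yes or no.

Answer: yes

Derivation:
Drop 1: O rot3 at col 0 lands with bottom-row=0; cleared 0 line(s) (total 0); column heights now [2 2 0 0 0 0], max=2
Drop 2: T rot2 at col 1 lands with bottom-row=1; cleared 0 line(s) (total 0); column heights now [2 3 3 3 0 0], max=3
Drop 3: J rot1 at col 2 lands with bottom-row=3; cleared 0 line(s) (total 0); column heights now [2 3 6 6 0 0], max=6
Drop 4: J rot1 at col 4 lands with bottom-row=0; cleared 0 line(s) (total 0); column heights now [2 3 6 6 3 3], max=6
Drop 5: Z rot0 at col 2 lands with bottom-row=6; cleared 0 line(s) (total 0); column heights now [2 3 8 8 7 3], max=8
Test piece S rot3 at col 0 (width 2): heights before test = [2 3 8 8 7 3]; fits = True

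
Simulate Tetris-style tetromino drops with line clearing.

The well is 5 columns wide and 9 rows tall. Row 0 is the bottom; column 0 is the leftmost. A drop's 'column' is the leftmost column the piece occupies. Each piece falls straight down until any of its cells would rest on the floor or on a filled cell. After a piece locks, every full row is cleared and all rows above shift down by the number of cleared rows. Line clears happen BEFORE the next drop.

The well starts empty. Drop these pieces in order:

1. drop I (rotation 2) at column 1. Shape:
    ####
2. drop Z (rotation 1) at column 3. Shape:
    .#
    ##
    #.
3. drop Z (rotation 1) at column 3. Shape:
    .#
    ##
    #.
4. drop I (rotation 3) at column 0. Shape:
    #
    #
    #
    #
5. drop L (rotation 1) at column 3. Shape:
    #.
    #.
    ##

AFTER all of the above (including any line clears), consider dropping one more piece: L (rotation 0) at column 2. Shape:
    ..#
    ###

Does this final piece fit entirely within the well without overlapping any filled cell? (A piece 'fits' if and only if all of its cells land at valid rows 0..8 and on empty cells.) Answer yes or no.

Answer: no

Derivation:
Drop 1: I rot2 at col 1 lands with bottom-row=0; cleared 0 line(s) (total 0); column heights now [0 1 1 1 1], max=1
Drop 2: Z rot1 at col 3 lands with bottom-row=1; cleared 0 line(s) (total 0); column heights now [0 1 1 3 4], max=4
Drop 3: Z rot1 at col 3 lands with bottom-row=3; cleared 0 line(s) (total 0); column heights now [0 1 1 5 6], max=6
Drop 4: I rot3 at col 0 lands with bottom-row=0; cleared 1 line(s) (total 1); column heights now [3 0 0 4 5], max=5
Drop 5: L rot1 at col 3 lands with bottom-row=5; cleared 0 line(s) (total 1); column heights now [3 0 0 8 6], max=8
Test piece L rot0 at col 2 (width 3): heights before test = [3 0 0 8 6]; fits = False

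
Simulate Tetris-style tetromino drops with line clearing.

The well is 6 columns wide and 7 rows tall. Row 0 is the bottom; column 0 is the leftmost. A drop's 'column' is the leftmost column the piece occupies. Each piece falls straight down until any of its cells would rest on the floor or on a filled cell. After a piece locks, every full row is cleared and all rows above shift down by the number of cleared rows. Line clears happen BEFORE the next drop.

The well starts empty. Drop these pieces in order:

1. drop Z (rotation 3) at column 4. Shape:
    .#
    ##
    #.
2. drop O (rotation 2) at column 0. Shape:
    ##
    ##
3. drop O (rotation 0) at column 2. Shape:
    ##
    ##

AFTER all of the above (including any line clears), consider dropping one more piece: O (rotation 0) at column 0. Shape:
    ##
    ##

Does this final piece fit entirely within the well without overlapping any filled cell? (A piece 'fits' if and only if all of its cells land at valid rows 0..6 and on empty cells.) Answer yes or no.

Answer: yes

Derivation:
Drop 1: Z rot3 at col 4 lands with bottom-row=0; cleared 0 line(s) (total 0); column heights now [0 0 0 0 2 3], max=3
Drop 2: O rot2 at col 0 lands with bottom-row=0; cleared 0 line(s) (total 0); column heights now [2 2 0 0 2 3], max=3
Drop 3: O rot0 at col 2 lands with bottom-row=0; cleared 1 line(s) (total 1); column heights now [1 1 1 1 1 2], max=2
Test piece O rot0 at col 0 (width 2): heights before test = [1 1 1 1 1 2]; fits = True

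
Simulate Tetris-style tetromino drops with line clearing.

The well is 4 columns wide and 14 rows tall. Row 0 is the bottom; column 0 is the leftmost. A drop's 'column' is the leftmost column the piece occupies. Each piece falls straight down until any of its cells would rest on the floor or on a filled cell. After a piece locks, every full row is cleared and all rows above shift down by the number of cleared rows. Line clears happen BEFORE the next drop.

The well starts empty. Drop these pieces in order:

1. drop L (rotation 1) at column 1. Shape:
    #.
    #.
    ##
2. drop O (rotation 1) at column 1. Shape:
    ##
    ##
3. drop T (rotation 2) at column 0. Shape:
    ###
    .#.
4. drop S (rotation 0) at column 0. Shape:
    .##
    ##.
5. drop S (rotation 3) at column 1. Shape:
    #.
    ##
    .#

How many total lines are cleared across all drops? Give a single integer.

Drop 1: L rot1 at col 1 lands with bottom-row=0; cleared 0 line(s) (total 0); column heights now [0 3 1 0], max=3
Drop 2: O rot1 at col 1 lands with bottom-row=3; cleared 0 line(s) (total 0); column heights now [0 5 5 0], max=5
Drop 3: T rot2 at col 0 lands with bottom-row=5; cleared 0 line(s) (total 0); column heights now [7 7 7 0], max=7
Drop 4: S rot0 at col 0 lands with bottom-row=7; cleared 0 line(s) (total 0); column heights now [8 9 9 0], max=9
Drop 5: S rot3 at col 1 lands with bottom-row=9; cleared 0 line(s) (total 0); column heights now [8 12 11 0], max=12

Answer: 0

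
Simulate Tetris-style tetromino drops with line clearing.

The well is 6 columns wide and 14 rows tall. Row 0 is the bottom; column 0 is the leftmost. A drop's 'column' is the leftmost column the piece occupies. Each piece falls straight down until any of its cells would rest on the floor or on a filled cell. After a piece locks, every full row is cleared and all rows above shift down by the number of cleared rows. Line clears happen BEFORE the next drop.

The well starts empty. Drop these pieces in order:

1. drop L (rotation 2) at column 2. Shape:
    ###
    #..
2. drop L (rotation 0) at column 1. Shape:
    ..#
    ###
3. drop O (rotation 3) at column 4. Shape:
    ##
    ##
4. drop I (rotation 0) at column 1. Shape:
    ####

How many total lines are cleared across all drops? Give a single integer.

Answer: 0

Derivation:
Drop 1: L rot2 at col 2 lands with bottom-row=0; cleared 0 line(s) (total 0); column heights now [0 0 2 2 2 0], max=2
Drop 2: L rot0 at col 1 lands with bottom-row=2; cleared 0 line(s) (total 0); column heights now [0 3 3 4 2 0], max=4
Drop 3: O rot3 at col 4 lands with bottom-row=2; cleared 0 line(s) (total 0); column heights now [0 3 3 4 4 4], max=4
Drop 4: I rot0 at col 1 lands with bottom-row=4; cleared 0 line(s) (total 0); column heights now [0 5 5 5 5 4], max=5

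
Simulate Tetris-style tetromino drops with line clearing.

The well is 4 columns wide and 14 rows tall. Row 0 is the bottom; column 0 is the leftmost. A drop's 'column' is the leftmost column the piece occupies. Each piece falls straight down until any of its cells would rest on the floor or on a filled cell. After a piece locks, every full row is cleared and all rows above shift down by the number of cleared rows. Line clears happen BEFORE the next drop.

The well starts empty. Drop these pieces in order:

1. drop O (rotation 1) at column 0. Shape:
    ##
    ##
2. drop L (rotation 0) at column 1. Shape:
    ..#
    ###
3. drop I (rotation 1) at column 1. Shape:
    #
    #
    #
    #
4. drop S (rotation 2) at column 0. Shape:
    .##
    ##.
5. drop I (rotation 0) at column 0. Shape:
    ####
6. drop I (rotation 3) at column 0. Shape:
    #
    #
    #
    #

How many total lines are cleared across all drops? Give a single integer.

Drop 1: O rot1 at col 0 lands with bottom-row=0; cleared 0 line(s) (total 0); column heights now [2 2 0 0], max=2
Drop 2: L rot0 at col 1 lands with bottom-row=2; cleared 0 line(s) (total 0); column heights now [2 3 3 4], max=4
Drop 3: I rot1 at col 1 lands with bottom-row=3; cleared 0 line(s) (total 0); column heights now [2 7 3 4], max=7
Drop 4: S rot2 at col 0 lands with bottom-row=7; cleared 0 line(s) (total 0); column heights now [8 9 9 4], max=9
Drop 5: I rot0 at col 0 lands with bottom-row=9; cleared 1 line(s) (total 1); column heights now [8 9 9 4], max=9
Drop 6: I rot3 at col 0 lands with bottom-row=8; cleared 0 line(s) (total 1); column heights now [12 9 9 4], max=12

Answer: 1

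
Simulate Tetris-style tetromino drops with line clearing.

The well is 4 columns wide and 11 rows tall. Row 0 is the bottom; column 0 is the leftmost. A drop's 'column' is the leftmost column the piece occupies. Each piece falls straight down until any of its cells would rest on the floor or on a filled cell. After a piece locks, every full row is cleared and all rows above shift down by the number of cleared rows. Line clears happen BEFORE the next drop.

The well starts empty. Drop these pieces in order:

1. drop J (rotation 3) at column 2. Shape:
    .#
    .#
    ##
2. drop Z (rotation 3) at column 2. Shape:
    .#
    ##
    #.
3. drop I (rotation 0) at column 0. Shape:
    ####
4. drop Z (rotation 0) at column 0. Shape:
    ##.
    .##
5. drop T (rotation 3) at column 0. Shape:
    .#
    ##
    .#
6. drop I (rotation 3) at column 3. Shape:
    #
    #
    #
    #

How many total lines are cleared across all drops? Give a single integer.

Drop 1: J rot3 at col 2 lands with bottom-row=0; cleared 0 line(s) (total 0); column heights now [0 0 1 3], max=3
Drop 2: Z rot3 at col 2 lands with bottom-row=2; cleared 0 line(s) (total 0); column heights now [0 0 4 5], max=5
Drop 3: I rot0 at col 0 lands with bottom-row=5; cleared 1 line(s) (total 1); column heights now [0 0 4 5], max=5
Drop 4: Z rot0 at col 0 lands with bottom-row=4; cleared 0 line(s) (total 1); column heights now [6 6 5 5], max=6
Drop 5: T rot3 at col 0 lands with bottom-row=6; cleared 0 line(s) (total 1); column heights now [8 9 5 5], max=9
Drop 6: I rot3 at col 3 lands with bottom-row=5; cleared 0 line(s) (total 1); column heights now [8 9 5 9], max=9

Answer: 1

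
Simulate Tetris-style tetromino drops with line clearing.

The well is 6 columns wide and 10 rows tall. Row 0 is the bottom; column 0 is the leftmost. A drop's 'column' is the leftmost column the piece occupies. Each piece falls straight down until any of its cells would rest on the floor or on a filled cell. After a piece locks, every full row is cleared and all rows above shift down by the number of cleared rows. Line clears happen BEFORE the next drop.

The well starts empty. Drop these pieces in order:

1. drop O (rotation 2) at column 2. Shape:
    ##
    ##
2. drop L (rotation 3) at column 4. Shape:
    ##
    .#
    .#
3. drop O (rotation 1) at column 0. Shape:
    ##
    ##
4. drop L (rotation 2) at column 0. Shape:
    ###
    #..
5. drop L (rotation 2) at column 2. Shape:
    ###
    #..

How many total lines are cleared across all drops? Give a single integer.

Answer: 0

Derivation:
Drop 1: O rot2 at col 2 lands with bottom-row=0; cleared 0 line(s) (total 0); column heights now [0 0 2 2 0 0], max=2
Drop 2: L rot3 at col 4 lands with bottom-row=0; cleared 0 line(s) (total 0); column heights now [0 0 2 2 3 3], max=3
Drop 3: O rot1 at col 0 lands with bottom-row=0; cleared 0 line(s) (total 0); column heights now [2 2 2 2 3 3], max=3
Drop 4: L rot2 at col 0 lands with bottom-row=2; cleared 0 line(s) (total 0); column heights now [4 4 4 2 3 3], max=4
Drop 5: L rot2 at col 2 lands with bottom-row=4; cleared 0 line(s) (total 0); column heights now [4 4 6 6 6 3], max=6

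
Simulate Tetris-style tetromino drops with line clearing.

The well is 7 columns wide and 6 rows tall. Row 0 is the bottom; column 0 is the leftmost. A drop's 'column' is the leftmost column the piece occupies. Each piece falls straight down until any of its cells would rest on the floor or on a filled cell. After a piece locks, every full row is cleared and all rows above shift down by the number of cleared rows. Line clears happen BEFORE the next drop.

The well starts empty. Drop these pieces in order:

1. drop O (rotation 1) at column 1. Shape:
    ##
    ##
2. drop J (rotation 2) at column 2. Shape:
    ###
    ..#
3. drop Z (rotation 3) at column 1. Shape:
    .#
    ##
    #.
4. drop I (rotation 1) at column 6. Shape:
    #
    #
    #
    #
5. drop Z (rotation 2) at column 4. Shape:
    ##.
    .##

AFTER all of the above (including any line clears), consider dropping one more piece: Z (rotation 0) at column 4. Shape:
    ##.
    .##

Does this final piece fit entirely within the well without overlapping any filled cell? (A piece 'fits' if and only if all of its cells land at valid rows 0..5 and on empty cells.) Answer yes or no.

Answer: no

Derivation:
Drop 1: O rot1 at col 1 lands with bottom-row=0; cleared 0 line(s) (total 0); column heights now [0 2 2 0 0 0 0], max=2
Drop 2: J rot2 at col 2 lands with bottom-row=1; cleared 0 line(s) (total 0); column heights now [0 2 3 3 3 0 0], max=3
Drop 3: Z rot3 at col 1 lands with bottom-row=2; cleared 0 line(s) (total 0); column heights now [0 4 5 3 3 0 0], max=5
Drop 4: I rot1 at col 6 lands with bottom-row=0; cleared 0 line(s) (total 0); column heights now [0 4 5 3 3 0 4], max=5
Drop 5: Z rot2 at col 4 lands with bottom-row=4; cleared 0 line(s) (total 0); column heights now [0 4 5 3 6 6 5], max=6
Test piece Z rot0 at col 4 (width 3): heights before test = [0 4 5 3 6 6 5]; fits = False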